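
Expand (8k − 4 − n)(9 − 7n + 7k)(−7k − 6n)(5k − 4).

(8k − 4 − n)(9 − 7n + 7k)(−7k − 6n)(5k − 4)
= (72k − 56kn + 56k^2 − 36 + 28n − 28k − 9n + 7n^2 − 7kn)(−7k − 6n)(5k − 4)    [distributive law]
= (44k − 63kn + 56k^2 − 36 + 19n + 7n^2)(−7k − 6n)(5k − 4)    [combine like terms]
= (−308k^2 − 264kn + 441k^2n + 378kn^2 − 392k^3 − 336k^2n + 252k + 216n − 133kn − 114n^2 − 49kn^2 − 42n^3)(5k − 4)    [distributive law]
= (−308k^2 − 397kn + 105k^2n + 329kn^2 − 392k^3 + 252k + 216n − 114n^2 − 42n^3)(5k − 4)    [combine like terms]
= −1540k^3 + 1232k^2 − 1985k^2n + 1588kn + 525k^3n − 420k^2n + 1645k^2n^2 − 1316kn^2 − 1960k^4 + 1568k^3 + 1260k^2 − 1008k + 1080kn − 864n − 570kn^2 + 456n^2 − 210kn^3 + 168n^3    [distributive law]
= 28k^3 + 2492k^2 − 2405k^2n + 2668kn + 525k^3n + 1645k^2n^2 − 1886kn^2 − 1960k^4 − 1008k − 864n + 456n^2 − 210kn^3 + 168n^3    [combine like terms]

28k^3 + 2492k^2 − 2405k^2n + 2668kn + 525k^3n + 1645k^2n^2 − 1886kn^2 − 1960k^4 − 1008k − 864n + 456n^2 − 210kn^3 + 168n^3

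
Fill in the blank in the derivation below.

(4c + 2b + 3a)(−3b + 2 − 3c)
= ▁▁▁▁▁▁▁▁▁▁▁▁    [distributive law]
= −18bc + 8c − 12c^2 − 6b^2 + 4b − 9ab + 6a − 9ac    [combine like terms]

Applying distributive law to the line above:

−12bc + 8c − 12c^2 − 6b^2 + 4b − 6bc − 9ab + 6a − 9ac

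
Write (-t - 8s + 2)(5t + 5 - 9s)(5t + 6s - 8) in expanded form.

-25t^3 - 185st^2 + 65t^2 - 12st + 10t + 174s^2t - 924s^2 + 524s + 432s^3 - 80

(-t - 8s + 2)(5t + 5 - 9s)(5t + 6s - 8)
= (-5t^2 - 5t + 9st - 40st - 40s + 72s^2 + 10t + 10 - 18s)(5t + 6s - 8)    [distributive law]
= (-5t^2 + 5t - 31st - 58s + 72s^2 + 10)(5t + 6s - 8)    [combine like terms]
= -25t^3 - 30st^2 + 40t^2 + 25t^2 + 30st - 40t - 155st^2 - 186s^2t + 248st - 290st - 348s^2 + 464s + 360s^2t + 432s^3 - 576s^2 + 50t + 60s - 80    [distributive law]
= -25t^3 - 185st^2 + 65t^2 - 12st + 10t + 174s^2t - 924s^2 + 524s + 432s^3 - 80    [combine like terms]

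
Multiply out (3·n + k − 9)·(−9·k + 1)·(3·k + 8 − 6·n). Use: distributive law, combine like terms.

−27·k²·n − 699·k·n + 162·k·n² + 78·n − 18·n² − 27·k³ + 174·k² + 629·k − 72

(3·n + k − 9)·(−9·k + 1)·(3·k + 8 − 6·n)
= (−27·k·n + 3·n − 9·k² + k + 81·k − 9)·(3·k + 8 − 6·n)    [distributive law]
= (−27·k·n + 3·n − 9·k² + 82·k − 9)·(3·k + 8 − 6·n)    [combine like terms]
= −81·k²·n − 216·k·n + 162·k·n² + 9·k·n + 24·n − 18·n² − 27·k³ − 72·k² + 54·k²·n + 246·k² + 656·k − 492·k·n − 27·k − 72 + 54·n    [distributive law]
= −27·k²·n − 699·k·n + 162·k·n² + 78·n − 18·n² − 27·k³ + 174·k² + 629·k − 72    [combine like terms]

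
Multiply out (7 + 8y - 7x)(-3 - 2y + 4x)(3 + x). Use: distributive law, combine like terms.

(7 + 8y - 7x)(-3 - 2y + 4x)(3 + x)
= (-21 - 14y + 28x - 24y - 16y² + 32xy + 21x + 14xy - 28x²)(3 + x)    [distributive law]
= (-21 - 38y + 49x - 16y² + 46xy - 28x²)(3 + x)    [combine like terms]
= -63 - 21x - 114y - 38xy + 147x + 49x² - 48y² - 16xy² + 138xy + 46x²y - 84x² - 28x³    [distributive law]
= -63 + 126x - 114y + 100xy - 35x² - 48y² - 16xy² + 46x²y - 28x³    [combine like terms]

-63 + 126x - 114y + 100xy - 35x² - 48y² - 16xy² + 46x²y - 28x³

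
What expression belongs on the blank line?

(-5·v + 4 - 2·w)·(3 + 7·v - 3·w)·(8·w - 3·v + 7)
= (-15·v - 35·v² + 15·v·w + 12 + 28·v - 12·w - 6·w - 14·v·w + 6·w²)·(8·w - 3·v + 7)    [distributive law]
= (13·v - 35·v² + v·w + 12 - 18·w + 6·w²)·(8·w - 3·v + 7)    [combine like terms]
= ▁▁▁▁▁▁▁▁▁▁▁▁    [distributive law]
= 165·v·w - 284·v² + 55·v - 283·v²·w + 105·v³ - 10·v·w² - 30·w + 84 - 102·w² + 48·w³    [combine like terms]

By distributive law:

104·v·w - 39·v² + 91·v - 280·v²·w + 105·v³ - 245·v² + 8·v·w² - 3·v²·w + 7·v·w + 96·w - 36·v + 84 - 144·w² + 54·v·w - 126·w + 48·w³ - 18·v·w² + 42·w²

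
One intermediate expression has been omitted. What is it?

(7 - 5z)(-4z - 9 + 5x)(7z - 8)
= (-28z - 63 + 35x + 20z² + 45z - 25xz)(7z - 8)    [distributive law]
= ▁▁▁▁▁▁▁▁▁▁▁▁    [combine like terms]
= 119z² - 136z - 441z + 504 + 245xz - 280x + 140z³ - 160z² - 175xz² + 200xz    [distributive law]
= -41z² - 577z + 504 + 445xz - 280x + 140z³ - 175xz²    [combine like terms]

After combine like terms, the bracketed line is:

(17z - 63 + 35x + 20z² - 25xz)(7z - 8)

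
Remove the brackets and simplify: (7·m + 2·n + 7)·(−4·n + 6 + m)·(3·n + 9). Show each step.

−78·m·n² − 87·m·n + 441·m + 21·m²·n + 63·m² − 24·n³ − 120·n² − 18·n + 378

(7·m + 2·n + 7)·(−4·n + 6 + m)·(3·n + 9)
= (−28·m·n + 42·m + 7·m² − 8·n² + 12·n + 2·m·n − 28·n + 42 + 7·m)·(3·n + 9)    [distributive law]
= (−26·m·n + 49·m + 7·m² − 8·n² − 16·n + 42)·(3·n + 9)    [combine like terms]
= −78·m·n² − 234·m·n + 147·m·n + 441·m + 21·m²·n + 63·m² − 24·n³ − 72·n² − 48·n² − 144·n + 126·n + 378    [distributive law]
= −78·m·n² − 87·m·n + 441·m + 21·m²·n + 63·m² − 24·n³ − 120·n² − 18·n + 378    [combine like terms]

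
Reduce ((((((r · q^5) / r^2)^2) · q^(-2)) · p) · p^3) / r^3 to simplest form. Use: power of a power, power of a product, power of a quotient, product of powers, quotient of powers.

((((((r · q^5) / r^2)^2) · q^(-2)) · p) · p^3) / r^3
= ((((((r · q^5)^2) / ((r^2)^2)) · q^(-2)) · p) · p^3) / r^3    [power of a quotient]
= ((((((r^2) · ((q^5)^2)) / ((r^2)^2)) · q^(-2)) · p) · p^3) / r^3    [power of a product]
= (((((r^2 · q^10) / ((r^2)^2)) · q^(-2)) · p) · p^3) / r^3    [power of a power]
= (((((r^2 · q^10) / r^4) · q^(-2)) · p) · p^3) / r^3    [power of a power]
= p^4q^8r^(-5)    [quotient of powers; product of powers]

p^4q^8r^(-5)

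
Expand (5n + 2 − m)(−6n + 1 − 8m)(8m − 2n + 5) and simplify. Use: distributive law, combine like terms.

(5n + 2 − m)(−6n + 1 − 8m)(8m − 2n + 5)
= (−30n^2 + 5n − 40mn − 12n + 2 − 16m + 6mn − m + 8m^2)(8m − 2n + 5)    [distributive law]
= (−30n^2 − 7n − 34mn + 2 − 17m + 8m^2)(8m − 2n + 5)    [combine like terms]
= −240mn^2 + 60n^3 − 150n^2 − 56mn + 14n^2 − 35n − 272m^2n + 68mn^2 − 170mn + 16m − 4n + 10 − 136m^2 + 34mn − 85m + 64m^3 − 16m^2n + 40m^2    [distributive law]
= −172mn^2 + 60n^3 − 136n^2 − 192mn − 39n − 288m^2n − 69m + 10 − 96m^2 + 64m^3    [combine like terms]

−172mn^2 + 60n^3 − 136n^2 − 192mn − 39n − 288m^2n − 69m + 10 − 96m^2 + 64m^3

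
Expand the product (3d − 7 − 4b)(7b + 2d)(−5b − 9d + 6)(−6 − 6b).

(3d − 7 − 4b)(7b + 2d)(−5b − 9d + 6)(−6 − 6b)
= (21bd + 6d² − 49b − 14d − 28b² − 8bd)(−5b − 9d + 6)(−6 − 6b)    [distributive law]
= (13bd + 6d² − 49b − 14d − 28b²)(−5b − 9d + 6)(−6 − 6b)    [combine like terms]
= (−65b²d − 117bd² + 78bd − 30bd² − 54d³ + 36d² + 245b² + 441bd − 294b + 70bd + 126d² − 84d + 140b³ + 252b²d − 168b²)(−6 − 6b)    [distributive law]
= (187b²d − 147bd² + 589bd − 54d³ + 162d² + 77b² − 294b − 84d + 140b³)(−6 − 6b)    [combine like terms]
= −1122b²d − 1122b³d + 882bd² + 882b²d² − 3534bd − 3534b²d + 324d³ + 324bd³ − 972d² − 972bd² − 462b² − 462b³ + 1764b + 1764b² + 504d + 504bd − 840b³ − 840b⁴    [distributive law]
= −4656b²d − 1122b³d − 90bd² + 882b²d² − 3030bd + 324d³ + 324bd³ − 972d² + 1302b² − 1302b³ + 1764b + 504d − 840b⁴    [combine like terms]

−4656b²d − 1122b³d − 90bd² + 882b²d² − 3030bd + 324d³ + 324bd³ − 972d² + 1302b² − 1302b³ + 1764b + 504d − 840b⁴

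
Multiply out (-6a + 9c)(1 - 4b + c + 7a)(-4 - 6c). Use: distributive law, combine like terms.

24a - 192ac - 96ab - 144abc - 342ac^2 + 168a^2 + 252a^2c - 36c - 90c^2 + 144bc + 216bc^2 - 54c^3

(-6a + 9c)(1 - 4b + c + 7a)(-4 - 6c)
= (-6a + 24ab - 6ac - 42a^2 + 9c - 36bc + 9c^2 + 63ac)(-4 - 6c)    [distributive law]
= (-6a + 24ab + 57ac - 42a^2 + 9c - 36bc + 9c^2)(-4 - 6c)    [combine like terms]
= 24a + 36ac - 96ab - 144abc - 228ac - 342ac^2 + 168a^2 + 252a^2c - 36c - 54c^2 + 144bc + 216bc^2 - 36c^2 - 54c^3    [distributive law]
= 24a - 192ac - 96ab - 144abc - 342ac^2 + 168a^2 + 252a^2c - 36c - 90c^2 + 144bc + 216bc^2 - 54c^3    [combine like terms]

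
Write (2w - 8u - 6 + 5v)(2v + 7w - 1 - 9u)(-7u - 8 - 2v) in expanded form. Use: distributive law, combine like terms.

(2w - 8u - 6 + 5v)(2v + 7w - 1 - 9u)(-7u - 8 - 2v)
= (4vw + 14w^2 - 2w - 18uw - 16uv - 56uw + 8u + 72u^2 - 12v - 42w + 6 + 54u + 10v^2 + 35vw - 5v - 45uv)(-7u - 8 - 2v)    [distributive law]
= (39vw + 14w^2 - 44w - 74uw - 61uv + 62u + 72u^2 - 17v + 6 + 10v^2)(-7u - 8 - 2v)    [combine like terms]
= -273uvw - 312vw - 78v^2w - 98uw^2 - 112w^2 - 28vw^2 + 308uw + 352w + 88vw + 518u^2w + 592uw + 148uvw + 427u^2v + 488uv + 122uv^2 - 434u^2 - 496u - 124uv - 504u^3 - 576u^2 - 144u^2v + 119uv + 136v + 34v^2 - 42u - 48 - 12v - 70uv^2 - 80v^2 - 20v^3    [distributive law]
= -125uvw - 224vw - 78v^2w - 98uw^2 - 112w^2 - 28vw^2 + 900uw + 352w + 518u^2w + 283u^2v + 483uv + 52uv^2 - 1010u^2 - 538u - 504u^3 + 124v - 46v^2 - 48 - 20v^3    [combine like terms]

-125uvw - 224vw - 78v^2w - 98uw^2 - 112w^2 - 28vw^2 + 900uw + 352w + 518u^2w + 283u^2v + 483uv + 52uv^2 - 1010u^2 - 538u - 504u^3 + 124v - 46v^2 - 48 - 20v^3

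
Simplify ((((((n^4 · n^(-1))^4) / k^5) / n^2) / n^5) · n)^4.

k^(-20)n^24

((((((n^4 · n^(-1))^4) / k^5) / n^2) / n^5) · n)^4
= ((((((n^4 · n^(-1))^4) / k^5) / n^2) / n^5)^4) · (n^4)    [power of a product]
= ((((((n^4 · n^(-1))^4) / k^5) / n^2)^4) / ((n^5)^4)) · (n^4)    [power of a quotient]
= ((((((n^4 · n^(-1))^4) / k^5)^4) / ((n^2)^4)) / ((n^5)^4)) · (n^4)    [power of a quotient]
= ((((((n^4 · n^(-1))^4)^4) / ((k^5)^4)) / ((n^2)^4)) / ((n^5)^4)) · (n^4)    [power of a quotient]
= (((((n^4 · n^(-1))^16) / ((k^5)^4)) / ((n^2)^4)) / ((n^5)^4)) · (n^4)    [power of a power]
= ((((((n^4)^16) · ((n^(-1))^16)) / ((k^5)^4)) / ((n^2)^4)) / ((n^5)^4)) · (n^4)    [power of a product]
= ((((n^64 · ((n^(-1))^16)) / ((k^5)^4)) / ((n^2)^4)) / ((n^5)^4)) · (n^4)    [power of a power]
= ((((n^64 · n^(-16)) / ((k^5)^4)) / ((n^2)^4)) / ((n^5)^4)) · (n^4)    [power of a power]
= (((n^48 / ((k^5)^4)) / ((n^2)^4)) / ((n^5)^4)) · (n^4)    [product of powers]
= (((n^48 / k^20) / ((n^2)^4)) / ((n^5)^4)) · (n^4)    [power of a power]
= (((n^48 / k^20) / n^8) / ((n^5)^4)) · (n^4)    [power of a power]
= (((n^48 / k^20) / n^8) / n^20) · (n^4)    [power of a power]
= k^(-20)n^24    [quotient of powers; product of powers]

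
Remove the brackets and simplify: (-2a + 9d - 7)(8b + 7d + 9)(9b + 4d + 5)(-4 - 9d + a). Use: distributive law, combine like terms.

(-2a + 9d - 7)(8b + 7d + 9)(9b + 4d + 5)(-4 - 9d + a)
= (-16ab - 14ad - 18a + 72bd + 63d^2 + 81d - 56b - 49d - 63)(9b + 4d + 5)(-4 - 9d + a)    [distributive law]
= (-16ab - 14ad - 18a + 72bd + 63d^2 + 32d - 56b - 63)(9b + 4d + 5)(-4 - 9d + a)    [combine like terms]
= (-144ab^2 - 64abd - 80ab - 126abd - 56ad^2 - 70ad - 162ab - 72ad - 90a + 648b^2d + 288bd^2 + 360bd + 567bd^2 + 252d^3 + 315d^2 + 288bd + 128d^2 + 160d - 504b^2 - 224bd - 280b - 567b - 252d - 315)(-4 - 9d + a)    [distributive law]
= (-144ab^2 - 190abd - 242ab - 56ad^2 - 142ad - 90a + 648b^2d + 855bd^2 + 424bd + 252d^3 + 443d^2 - 92d - 504b^2 - 847b - 315)(-4 - 9d + a)    [combine like terms]
= 576ab^2 + 1296ab^2d - 144a^2b^2 + 760abd + 1710abd^2 - 190a^2bd + 968ab + 2178abd - 242a^2b + 224ad^2 + 504ad^3 - 56a^2d^2 + 568ad + 1278ad^2 - 142a^2d + 360a + 810ad - 90a^2 - 2592b^2d - 5832b^2d^2 + 648ab^2d - 3420bd^2 - 7695bd^3 + 855abd^2 - 1696bd - 3816bd^2 + 424abd - 1008d^3 - 2268d^4 + 252ad^3 - 1772d^2 - 3987d^3 + 443ad^2 + 368d + 828d^2 - 92ad + 2016b^2 + 4536b^2d - 504ab^2 + 3388b + 7623bd - 847ab + 1260 + 2835d - 315a    [distributive law]
= 72ab^2 + 1944ab^2d - 144a^2b^2 + 3362abd + 2565abd^2 - 190a^2bd + 121ab - 242a^2b + 1945ad^2 + 756ad^3 - 56a^2d^2 + 1286ad - 142a^2d + 45a - 90a^2 + 1944b^2d - 5832b^2d^2 - 7236bd^2 - 7695bd^3 + 5927bd - 4995d^3 - 2268d^4 - 944d^2 + 3203d + 2016b^2 + 3388b + 1260    [combine like terms]

72ab^2 + 1944ab^2d - 144a^2b^2 + 3362abd + 2565abd^2 - 190a^2bd + 121ab - 242a^2b + 1945ad^2 + 756ad^3 - 56a^2d^2 + 1286ad - 142a^2d + 45a - 90a^2 + 1944b^2d - 5832b^2d^2 - 7236bd^2 - 7695bd^3 + 5927bd - 4995d^3 - 2268d^4 - 944d^2 + 3203d + 2016b^2 + 3388b + 1260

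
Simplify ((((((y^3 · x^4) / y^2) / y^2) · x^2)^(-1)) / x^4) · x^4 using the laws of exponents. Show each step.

x^(-6)·y

((((((y^3 · x^4) / y^2) / y^2) · x^2)^(-1)) / x^4) · x^4
= ((((((y^3 · x^4) / y^2) / y^2)^(-1)) · ((x^2)^(-1))) / x^4) · x^4    [power of a product]
= ((((((y^3 · x^4) / y^2)^(-1)) / ((y^2)^(-1))) · ((x^2)^(-1))) / x^4) · x^4    [power of a quotient]
= ((((((y^3 · x^4)^(-1)) / ((y^2)^(-1))) / ((y^2)^(-1))) · ((x^2)^(-1))) / x^4) · x^4    [power of a quotient]
= (((((((y^3)^(-1)) · ((x^4)^(-1))) / ((y^2)^(-1))) / ((y^2)^(-1))) · ((x^2)^(-1))) / x^4) · x^4    [power of a product]
= (((((y^(-3) · ((x^4)^(-1))) / ((y^2)^(-1))) / ((y^2)^(-1))) · ((x^2)^(-1))) / x^4) · x^4    [power of a power]
= (((((y^(-3) · x^(-4)) / ((y^2)^(-1))) / ((y^2)^(-1))) · ((x^2)^(-1))) / x^4) · x^4    [power of a power]
= (((((y^(-3) · x^(-4)) / y^(-2)) / ((y^2)^(-1))) · ((x^2)^(-1))) / x^4) · x^4    [power of a power]
= (((((y^(-3) · x^(-4)) / y^(-2)) / y^(-2)) · ((x^2)^(-1))) / x^4) · x^4    [power of a power]
= (((((y^(-3) · x^(-4)) / y^(-2)) / y^(-2)) · x^(-2)) / x^4) · x^4    [power of a power]
= x^(-6)·y    [quotient of powers; product of powers]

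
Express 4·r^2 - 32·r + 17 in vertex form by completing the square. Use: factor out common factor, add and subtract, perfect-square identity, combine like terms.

4·r^2 - 32·r + 17
= 4(r^2 - 8·r) + 17    [factor out 4 from the r-terms]
= 4(r^2 - 8·r + 16 - 16) + 17    [add and subtract 16 inside the bracket]
= 4(r - 4)^2 - 64 + 17    [perfect-square identity]
= 4(r - 4)^2 - 47    [combine constants]

4(r - 4)^2 - 47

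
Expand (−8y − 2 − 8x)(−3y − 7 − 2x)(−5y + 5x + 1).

(−8y − 2 − 8x)(−3y − 7 − 2x)(−5y + 5x + 1)
= (24y^2 + 56y + 16xy + 6y + 14 + 4x + 24xy + 56x + 16x^2)(−5y + 5x + 1)    [distributive law]
= (24y^2 + 62y + 40xy + 14 + 60x + 16x^2)(−5y + 5x + 1)    [combine like terms]
= −120y^3 + 120xy^2 + 24y^2 − 310y^2 + 310xy + 62y − 200xy^2 + 200x^2y + 40xy − 70y + 70x + 14 − 300xy + 300x^2 + 60x − 80x^2y + 80x^3 + 16x^2    [distributive law]
= −120y^3 − 80xy^2 − 286y^2 + 50xy − 8y + 120x^2y + 130x + 14 + 316x^2 + 80x^3    [combine like terms]

−120y^3 − 80xy^2 − 286y^2 + 50xy − 8y + 120x^2y + 130x + 14 + 316x^2 + 80x^3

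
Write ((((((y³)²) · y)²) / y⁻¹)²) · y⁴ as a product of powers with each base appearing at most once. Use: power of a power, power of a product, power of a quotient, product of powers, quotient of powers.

((((((y³)²) · y)²) / y⁻¹)²) · y⁴
= ((((((y³)²) · y)²)²) / ((y⁻¹)²)) · y⁴    [power of a quotient]
= (((((y³)²) · y)⁴) / ((y⁻¹)²)) · y⁴    [power of a power]
= (((((y³)²)⁴) · (y⁴)) / ((y⁻¹)²)) · y⁴    [power of a product]
= ((((y³)⁸) · (y⁴)) / ((y⁻¹)²)) · y⁴    [power of a power]
= (((y²⁴) · (y⁴)) / ((y⁻¹)²)) · y⁴    [power of a power]
= (y²⁸ / ((y⁻¹)²)) · y⁴    [product of powers]
= (y²⁸ / y⁻²) · y⁴    [power of a power]
= y³⁰ · y⁴    [quotient of powers]
= y³⁴    [product of powers]

y³⁴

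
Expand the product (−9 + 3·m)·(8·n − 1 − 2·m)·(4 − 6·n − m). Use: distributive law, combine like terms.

−342·n + 432·n² + 78·m·n + 36 + 51·m − 39·m² − 144·m·n² + 12·m²·n + 6·m³

(−9 + 3·m)·(8·n − 1 − 2·m)·(4 − 6·n − m)
= (−72·n + 9 + 18·m + 24·m·n − 3·m − 6·m²)·(4 − 6·n − m)    [distributive law]
= (−72·n + 9 + 15·m + 24·m·n − 6·m²)·(4 − 6·n − m)    [combine like terms]
= −288·n + 432·n² + 72·m·n + 36 − 54·n − 9·m + 60·m − 90·m·n − 15·m² + 96·m·n − 144·m·n² − 24·m²·n − 24·m² + 36·m²·n + 6·m³    [distributive law]
= −342·n + 432·n² + 78·m·n + 36 + 51·m − 39·m² − 144·m·n² + 12·m²·n + 6·m³    [combine like terms]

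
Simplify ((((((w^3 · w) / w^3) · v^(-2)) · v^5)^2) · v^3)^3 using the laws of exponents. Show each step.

v^27w^6

((((((w^3 · w) / w^3) · v^(-2)) · v^5)^2) · v^3)^3
= ((((((w^3 · w) / w^3) · v^(-2)) · v^5)^2)^3) · ((v^3)^3)    [power of a product]
= (((((w^3 · w) / w^3) · v^(-2)) · v^5)^6) · ((v^3)^3)    [power of a power]
= (((((w^3 · w) / w^3) · v^(-2))^6) · ((v^5)^6)) · ((v^3)^3)    [power of a product]
= (((((w^3 · w) / w^3)^6) · ((v^(-2))^6)) · ((v^5)^6)) · ((v^3)^3)    [power of a product]
= (((((w^3 · w)^6) / ((w^3)^6)) · ((v^(-2))^6)) · ((v^5)^6)) · ((v^3)^3)    [power of a quotient]
= ((((((w^3)^6) · (w^6)) / ((w^3)^6)) · ((v^(-2))^6)) · ((v^5)^6)) · ((v^3)^3)    [power of a product]
= ((((w^18 · (w^6)) / ((w^3)^6)) · ((v^(-2))^6)) · ((v^5)^6)) · ((v^3)^3)    [power of a power]
= (((w^24 / ((w^3)^6)) · ((v^(-2))^6)) · ((v^5)^6)) · ((v^3)^3)    [product of powers]
= (((w^24 / w^18) · ((v^(-2))^6)) · ((v^5)^6)) · ((v^3)^3)    [power of a power]
= ((w^6 · ((v^(-2))^6)) · ((v^5)^6)) · ((v^3)^3)    [quotient of powers]
= ((w^6 · v^(-12)) · ((v^5)^6)) · ((v^3)^3)    [power of a power]
= ((w^6 · v^(-12)) · v^30) · ((v^3)^3)    [power of a power]
= ((w^6 · v^(-12)) · v^30) · v^9    [power of a power]
= v^27w^6    [product of powers]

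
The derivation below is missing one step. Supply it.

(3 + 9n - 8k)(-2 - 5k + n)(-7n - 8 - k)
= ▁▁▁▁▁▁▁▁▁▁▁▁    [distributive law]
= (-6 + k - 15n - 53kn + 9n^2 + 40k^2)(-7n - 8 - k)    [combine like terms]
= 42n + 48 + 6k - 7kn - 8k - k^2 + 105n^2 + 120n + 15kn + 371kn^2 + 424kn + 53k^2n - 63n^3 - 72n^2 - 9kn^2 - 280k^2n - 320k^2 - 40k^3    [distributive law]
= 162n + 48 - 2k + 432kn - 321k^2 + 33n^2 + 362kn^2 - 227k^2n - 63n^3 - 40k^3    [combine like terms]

By distributive law:

(-6 - 15k + 3n - 18n - 45kn + 9n^2 + 16k + 40k^2 - 8kn)(-7n - 8 - k)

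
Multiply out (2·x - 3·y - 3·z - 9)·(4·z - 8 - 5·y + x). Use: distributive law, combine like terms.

5·x·z - 25·x - 13·x·y + 2·x^2 + 3·y·z + 69·y + 15·y^2 - 12·z^2 - 12·z + 72

(2·x - 3·y - 3·z - 9)·(4·z - 8 - 5·y + x)
= 8·x·z - 16·x - 10·x·y + 2·x^2 - 12·y·z + 24·y + 15·y^2 - 3·x·y - 12·z^2 + 24·z + 15·y·z - 3·x·z - 36·z + 72 + 45·y - 9·x    [distributive law]
= 5·x·z - 25·x - 13·x·y + 2·x^2 + 3·y·z + 69·y + 15·y^2 - 12·z^2 - 12·z + 72    [combine like terms]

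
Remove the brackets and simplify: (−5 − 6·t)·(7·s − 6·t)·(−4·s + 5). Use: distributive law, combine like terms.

(−5 − 6·t)·(7·s − 6·t)·(−4·s + 5)
= (−35·s + 30·t − 42·s·t + 36·t²)·(−4·s + 5)    [distributive law]
= 140·s² − 175·s − 120·s·t + 150·t + 168·s²·t − 210·s·t − 144·s·t² + 180·t²    [distributive law]
= 140·s² − 175·s − 330·s·t + 150·t + 168·s²·t − 144·s·t² + 180·t²    [combine like terms]

140·s² − 175·s − 330·s·t + 150·t + 168·s²·t − 144·s·t² + 180·t²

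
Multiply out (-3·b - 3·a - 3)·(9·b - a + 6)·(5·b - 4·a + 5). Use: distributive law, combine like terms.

-135·b^3 - 12·a·b^2 - 360·b^2 + 111·a^2·b - 15·a·b - 315·b - 12·a^3 + 75·a^2 - 3·a - 90

(-3·b - 3·a - 3)·(9·b - a + 6)·(5·b - 4·a + 5)
= (-27·b^2 + 3·a·b - 18·b - 27·a·b + 3·a^2 - 18·a - 27·b + 3·a - 18)·(5·b - 4·a + 5)    [distributive law]
= (-27·b^2 - 24·a·b - 45·b + 3·a^2 - 15·a - 18)·(5·b - 4·a + 5)    [combine like terms]
= -135·b^3 + 108·a·b^2 - 135·b^2 - 120·a·b^2 + 96·a^2·b - 120·a·b - 225·b^2 + 180·a·b - 225·b + 15·a^2·b - 12·a^3 + 15·a^2 - 75·a·b + 60·a^2 - 75·a - 90·b + 72·a - 90    [distributive law]
= -135·b^3 - 12·a·b^2 - 360·b^2 + 111·a^2·b - 15·a·b - 315·b - 12·a^3 + 75·a^2 - 3·a - 90    [combine like terms]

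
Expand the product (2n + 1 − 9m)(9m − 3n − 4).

45mn − 6n^2 − 11n + 45m − 4 − 81m^2

(2n + 1 − 9m)(9m − 3n − 4)
= 18mn − 6n^2 − 8n + 9m − 3n − 4 − 81m^2 + 27mn + 36m    [distributive law]
= 45mn − 6n^2 − 11n + 45m − 4 − 81m^2    [combine like terms]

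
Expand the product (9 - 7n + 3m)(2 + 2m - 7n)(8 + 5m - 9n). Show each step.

(9 - 7n + 3m)(2 + 2m - 7n)(8 + 5m - 9n)
= (18 + 18m - 63n - 14n - 14mn + 49n^2 + 6m + 6m^2 - 21mn)(8 + 5m - 9n)    [distributive law]
= (18 + 24m - 77n - 35mn + 49n^2 + 6m^2)(8 + 5m - 9n)    [combine like terms]
= 144 + 90m - 162n + 192m + 120m^2 - 216mn - 616n - 385mn + 693n^2 - 280mn - 175m^2n + 315mn^2 + 392n^2 + 245mn^2 - 441n^3 + 48m^2 + 30m^3 - 54m^2n    [distributive law]
= 144 + 282m - 778n + 168m^2 - 881mn + 1085n^2 - 229m^2n + 560mn^2 - 441n^3 + 30m^3    [combine like terms]

144 + 282m - 778n + 168m^2 - 881mn + 1085n^2 - 229m^2n + 560mn^2 - 441n^3 + 30m^3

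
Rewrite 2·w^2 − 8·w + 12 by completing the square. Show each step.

2(w − 2)^2 + 4

2·w^2 − 8·w + 12
= 2(w^2 − 4·w) + 12    [factor out 2 from the w-terms]
= 2(w^2 − 4·w + 4 − 4) + 12    [add and subtract 4 inside the bracket]
= 2(w − 2)^2 − 8 + 12    [perfect-square identity]
= 2(w − 2)^2 + 4    [combine constants]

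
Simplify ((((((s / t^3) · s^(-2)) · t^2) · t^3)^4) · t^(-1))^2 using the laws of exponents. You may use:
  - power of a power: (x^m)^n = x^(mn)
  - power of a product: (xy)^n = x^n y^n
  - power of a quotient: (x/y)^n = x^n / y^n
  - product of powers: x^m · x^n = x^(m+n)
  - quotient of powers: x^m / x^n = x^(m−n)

((((((s / t^3) · s^(-2)) · t^2) · t^3)^4) · t^(-1))^2
= ((((((s / t^3) · s^(-2)) · t^2) · t^3)^4)^2) · ((t^(-1))^2)    [power of a product]
= (((((s / t^3) · s^(-2)) · t^2) · t^3)^8) · ((t^(-1))^2)    [power of a power]
= (((((s / t^3) · s^(-2)) · t^2)^8) · ((t^3)^8)) · ((t^(-1))^2)    [power of a product]
= (((((s / t^3) · s^(-2))^8) · ((t^2)^8)) · ((t^3)^8)) · ((t^(-1))^2)    [power of a product]
= (((((s / t^3)^8) · ((s^(-2))^8)) · ((t^2)^8)) · ((t^3)^8)) · ((t^(-1))^2)    [power of a product]
= (((((s^8) / ((t^3)^8)) · ((s^(-2))^8)) · ((t^2)^8)) · ((t^3)^8)) · ((t^(-1))^2)    [power of a quotient]
= ((((s^8 / t^24) · ((s^(-2))^8)) · ((t^2)^8)) · ((t^3)^8)) · ((t^(-1))^2)    [power of a power]
= ((((s^8 / t^24) · s^(-16)) · ((t^2)^8)) · ((t^3)^8)) · ((t^(-1))^2)    [power of a power]
= ((((s^8 / t^24) · s^(-16)) · t^16) · ((t^3)^8)) · ((t^(-1))^2)    [power of a power]
= ((((s^8 / t^24) · s^(-16)) · t^16) · t^24) · ((t^(-1))^2)    [power of a power]
= ((((s^8 / t^24) · s^(-16)) · t^16) · t^24) · t^(-2)    [power of a power]
= s^(-8)t^14    [quotient of powers; product of powers]

s^(-8)t^14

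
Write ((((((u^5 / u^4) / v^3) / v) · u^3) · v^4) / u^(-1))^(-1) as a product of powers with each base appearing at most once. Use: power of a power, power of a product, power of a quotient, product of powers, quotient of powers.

((((((u^5 / u^4) / v^3) / v) · u^3) · v^4) / u^(-1))^(-1)
= ((((((u^5 / u^4) / v^3) / v) · u^3) · v^4)^(-1)) / ((u^(-1))^(-1))    [power of a quotient]
= ((((((u^5 / u^4) / v^3) / v) · u^3)^(-1)) · ((v^4)^(-1))) / ((u^(-1))^(-1))    [power of a product]
= ((((((u^5 / u^4) / v^3) / v)^(-1)) · ((u^3)^(-1))) · ((v^4)^(-1))) / ((u^(-1))^(-1))    [power of a product]
= ((((((u^5 / u^4) / v^3)^(-1)) / (v^(-1))) · ((u^3)^(-1))) · ((v^4)^(-1))) / ((u^(-1))^(-1))    [power of a quotient]
= ((((((u^5 / u^4)^(-1)) / ((v^3)^(-1))) / (v^(-1))) · ((u^3)^(-1))) · ((v^4)^(-1))) / ((u^(-1))^(-1))    [power of a quotient]
= (((((((u^5)^(-1)) / ((u^4)^(-1))) / ((v^3)^(-1))) / (v^(-1))) · ((u^3)^(-1))) · ((v^4)^(-1))) / ((u^(-1))^(-1))    [power of a quotient]
= (((((u^(-5) / ((u^4)^(-1))) / ((v^3)^(-1))) / (v^(-1))) · ((u^3)^(-1))) · ((v^4)^(-1))) / ((u^(-1))^(-1))    [power of a power]
= (((((u^(-5) / u^(-4)) / ((v^3)^(-1))) / (v^(-1))) · ((u^3)^(-1))) · ((v^4)^(-1))) / ((u^(-1))^(-1))    [power of a power]
= ((((u^(-1) / ((v^3)^(-1))) / (v^(-1))) · ((u^3)^(-1))) · ((v^4)^(-1))) / ((u^(-1))^(-1))    [quotient of powers]
= ((((u^(-1) / v^(-3)) / (v^(-1))) · ((u^3)^(-1))) · ((v^4)^(-1))) / ((u^(-1))^(-1))    [power of a power]
= ((((u^(-1) / v^(-3)) / v^(-1)) · u^(-3)) · ((v^4)^(-1))) / ((u^(-1))^(-1))    [power of a power]
= ((((u^(-1) / v^(-3)) / v^(-1)) · u^(-3)) · v^(-4)) / ((u^(-1))^(-1))    [power of a power]
= ((((u^(-1) / v^(-3)) / v^(-1)) · u^(-3)) · v^(-4)) / u    [power of a power]
= u^(-5)    [quotient of powers; product of powers]

u^(-5)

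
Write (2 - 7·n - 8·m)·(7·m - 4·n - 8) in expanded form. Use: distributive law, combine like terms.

(2 - 7·n - 8·m)·(7·m - 4·n - 8)
= 14·m - 8·n - 16 - 49·m·n + 28·n² + 56·n - 56·m² + 32·m·n + 64·m    [distributive law]
= 78·m + 48·n - 16 - 17·m·n + 28·n² - 56·m²    [combine like terms]

78·m + 48·n - 16 - 17·m·n + 28·n² - 56·m²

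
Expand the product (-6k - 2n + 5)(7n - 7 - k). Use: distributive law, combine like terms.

(-6k - 2n + 5)(7n - 7 - k)
= -42kn + 42k + 6k^2 - 14n^2 + 14n + 2kn + 35n - 35 - 5k    [distributive law]
= -40kn + 37k + 6k^2 - 14n^2 + 49n - 35    [combine like terms]

-40kn + 37k + 6k^2 - 14n^2 + 49n - 35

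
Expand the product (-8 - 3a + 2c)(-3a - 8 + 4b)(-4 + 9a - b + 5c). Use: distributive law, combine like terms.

384a + 396a^2 - 288ab + 120ac - 256 + 64b + 384c + 32b^2 - 176bc + 81a^3 - 117a^2b - 9a^2c + 12ab^2 + 18abc - 30ac^2 - 80c^2 - 8b^2c + 40bc^2

(-8 - 3a + 2c)(-3a - 8 + 4b)(-4 + 9a - b + 5c)
= (24a + 64 - 32b + 9a^2 + 24a - 12ab - 6ac - 16c + 8bc)(-4 + 9a - b + 5c)    [distributive law]
= (48a + 64 - 32b + 9a^2 - 12ab - 6ac - 16c + 8bc)(-4 + 9a - b + 5c)    [combine like terms]
= -192a + 432a^2 - 48ab + 240ac - 256 + 576a - 64b + 320c + 128b - 288ab + 32b^2 - 160bc - 36a^2 + 81a^3 - 9a^2b + 45a^2c + 48ab - 108a^2b + 12ab^2 - 60abc + 24ac - 54a^2c + 6abc - 30ac^2 + 64c - 144ac + 16bc - 80c^2 - 32bc + 72abc - 8b^2c + 40bc^2    [distributive law]
= 384a + 396a^2 - 288ab + 120ac - 256 + 64b + 384c + 32b^2 - 176bc + 81a^3 - 117a^2b - 9a^2c + 12ab^2 + 18abc - 30ac^2 - 80c^2 - 8b^2c + 40bc^2    [combine like terms]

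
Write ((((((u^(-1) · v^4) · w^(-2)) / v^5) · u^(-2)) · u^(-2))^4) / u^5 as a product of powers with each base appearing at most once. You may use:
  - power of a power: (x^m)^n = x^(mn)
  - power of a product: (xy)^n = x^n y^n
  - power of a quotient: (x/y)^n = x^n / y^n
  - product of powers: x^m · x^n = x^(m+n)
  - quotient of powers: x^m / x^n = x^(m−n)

((((((u^(-1) · v^4) · w^(-2)) / v^5) · u^(-2)) · u^(-2))^4) / u^5
= ((((((u^(-1) · v^4) · w^(-2)) / v^5) · u^(-2))^4) · ((u^(-2))^4)) / u^5    [power of a product]
= ((((((u^(-1) · v^4) · w^(-2)) / v^5)^4) · ((u^(-2))^4)) · ((u^(-2))^4)) / u^5    [power of a product]
= ((((((u^(-1) · v^4) · w^(-2))^4) / ((v^5)^4)) · ((u^(-2))^4)) · ((u^(-2))^4)) / u^5    [power of a quotient]
= ((((((u^(-1) · v^4)^4) · ((w^(-2))^4)) / ((v^5)^4)) · ((u^(-2))^4)) · ((u^(-2))^4)) / u^5    [power of a product]
= (((((((u^(-1))^4) · ((v^4)^4)) · ((w^(-2))^4)) / ((v^5)^4)) · ((u^(-2))^4)) · ((u^(-2))^4)) / u^5    [power of a product]
= (((((u^(-4) · ((v^4)^4)) · ((w^(-2))^4)) / ((v^5)^4)) · ((u^(-2))^4)) · ((u^(-2))^4)) / u^5    [power of a power]
= (((((u^(-4) · v^16) · ((w^(-2))^4)) / ((v^5)^4)) · ((u^(-2))^4)) · ((u^(-2))^4)) / u^5    [power of a power]
= (((((u^(-4) · v^16) · w^(-8)) / ((v^5)^4)) · ((u^(-2))^4)) · ((u^(-2))^4)) / u^5    [power of a power]
= (((((u^(-4) · v^16) · w^(-8)) / v^20) · ((u^(-2))^4)) · ((u^(-2))^4)) / u^5    [power of a power]
= (((((u^(-4) · v^16) · w^(-8)) / v^20) · u^(-8)) · ((u^(-2))^4)) / u^5    [power of a power]
= (((((u^(-4) · v^16) · w^(-8)) / v^20) · u^(-8)) · u^(-8)) / u^5    [power of a power]
= u^(-25)v^(-4)w^(-8)    [quotient of powers; product of powers]

u^(-25)v^(-4)w^(-8)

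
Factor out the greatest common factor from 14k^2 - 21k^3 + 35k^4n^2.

7k^2(2 - 3k + 5k^2n^2)

14k^2 - 21k^3 + 35k^4n^2
= 7(2k^2 - 3k^3 + 5k^4n^2)    [factor out 7]
= 7k^2(2 - 3k + 5k^2n^2)    [factor out k^2]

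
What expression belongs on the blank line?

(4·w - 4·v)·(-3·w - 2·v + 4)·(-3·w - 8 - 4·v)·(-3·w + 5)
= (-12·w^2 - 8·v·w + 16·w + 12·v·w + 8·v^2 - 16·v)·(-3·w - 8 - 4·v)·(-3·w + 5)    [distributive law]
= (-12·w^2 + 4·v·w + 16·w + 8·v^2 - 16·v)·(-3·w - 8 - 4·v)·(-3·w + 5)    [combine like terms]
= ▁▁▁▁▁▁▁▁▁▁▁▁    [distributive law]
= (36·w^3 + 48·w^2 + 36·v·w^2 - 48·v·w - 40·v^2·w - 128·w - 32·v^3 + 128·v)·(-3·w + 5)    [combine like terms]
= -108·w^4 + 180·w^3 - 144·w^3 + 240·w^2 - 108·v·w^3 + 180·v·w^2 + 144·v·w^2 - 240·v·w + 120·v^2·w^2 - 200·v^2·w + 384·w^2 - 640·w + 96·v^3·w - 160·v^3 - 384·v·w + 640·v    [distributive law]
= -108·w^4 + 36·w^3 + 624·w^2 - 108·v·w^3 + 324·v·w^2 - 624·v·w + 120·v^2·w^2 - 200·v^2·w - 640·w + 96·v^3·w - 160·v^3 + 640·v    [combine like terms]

By distributive law:

(36·w^3 + 96·w^2 + 48·v·w^2 - 12·v·w^2 - 32·v·w - 16·v^2·w - 48·w^2 - 128·w - 64·v·w - 24·v^2·w - 64·v^2 - 32·v^3 + 48·v·w + 128·v + 64·v^2)·(-3·w + 5)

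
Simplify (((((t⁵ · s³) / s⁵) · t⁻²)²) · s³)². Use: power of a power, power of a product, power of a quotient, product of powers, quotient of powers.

(((((t⁵ · s³) / s⁵) · t⁻²)²) · s³)²
= (((((t⁵ · s³) / s⁵) · t⁻²)²)²) · ((s³)²)    [power of a product]
= ((((t⁵ · s³) / s⁵) · t⁻²)⁴) · ((s³)²)    [power of a power]
= ((((t⁵ · s³) / s⁵)⁴) · ((t⁻²)⁴)) · ((s³)²)    [power of a product]
= ((((t⁵ · s³)⁴) / ((s⁵)⁴)) · ((t⁻²)⁴)) · ((s³)²)    [power of a quotient]
= (((((t⁵)⁴) · ((s³)⁴)) / ((s⁵)⁴)) · ((t⁻²)⁴)) · ((s³)²)    [power of a product]
= (((t²⁰ · ((s³)⁴)) / ((s⁵)⁴)) · ((t⁻²)⁴)) · ((s³)²)    [power of a power]
= (((t²⁰ · s¹²) / ((s⁵)⁴)) · ((t⁻²)⁴)) · ((s³)²)    [power of a power]
= (((t²⁰ · s¹²) / s²⁰) · ((t⁻²)⁴)) · ((s³)²)    [power of a power]
= (((t²⁰ · s¹²) / s²⁰) · t⁻⁸) · ((s³)²)    [power of a power]
= (((t²⁰ · s¹²) / s²⁰) · t⁻⁸) · s⁶    [power of a power]
= s⁻²·t¹²    [quotient of powers; product of powers]

s⁻²·t¹²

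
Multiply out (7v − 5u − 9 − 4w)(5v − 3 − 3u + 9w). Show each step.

35v^2 − 66v − 46uv + 43vw + 42u + 15u^2 − 33uw + 27 − 69w − 36w^2

(7v − 5u − 9 − 4w)(5v − 3 − 3u + 9w)
= 35v^2 − 21v − 21uv + 63vw − 25uv + 15u + 15u^2 − 45uw − 45v + 27 + 27u − 81w − 20vw + 12w + 12uw − 36w^2    [distributive law]
= 35v^2 − 66v − 46uv + 43vw + 42u + 15u^2 − 33uw + 27 − 69w − 36w^2    [combine like terms]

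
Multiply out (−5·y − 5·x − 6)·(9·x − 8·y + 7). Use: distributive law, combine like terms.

−5·x·y + 40·y² + 13·y − 45·x² − 89·x − 42

(−5·y − 5·x − 6)·(9·x − 8·y + 7)
= −45·x·y + 40·y² − 35·y − 45·x² + 40·x·y − 35·x − 54·x + 48·y − 42    [distributive law]
= −5·x·y + 40·y² + 13·y − 45·x² − 89·x − 42    [combine like terms]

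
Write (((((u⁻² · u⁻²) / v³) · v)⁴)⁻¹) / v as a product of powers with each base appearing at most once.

(((((u⁻² · u⁻²) / v³) · v)⁴)⁻¹) / v
= ((((u⁻² · u⁻²) / v³) · v)⁻⁴) / v    [power of a power]
= ((((u⁻² · u⁻²) / v³)⁻⁴) · (v⁻⁴)) / v    [power of a product]
= ((((u⁻² · u⁻²)⁻⁴) / ((v³)⁻⁴)) · (v⁻⁴)) / v    [power of a quotient]
= (((((u⁻²)⁻⁴) · ((u⁻²)⁻⁴)) / ((v³)⁻⁴)) · (v⁻⁴)) / v    [power of a product]
= (((u⁸ · ((u⁻²)⁻⁴)) / ((v³)⁻⁴)) · (v⁻⁴)) / v    [power of a power]
= (((u⁸ · u⁸) / ((v³)⁻⁴)) · (v⁻⁴)) / v    [power of a power]
= ((u¹⁶ / ((v³)⁻⁴)) · (v⁻⁴)) / v    [product of powers]
= ((u¹⁶ / v⁻¹²) · (v⁻⁴)) / v    [power of a power]
= u¹⁶v⁷    [quotient of powers; product of powers]

u¹⁶v⁷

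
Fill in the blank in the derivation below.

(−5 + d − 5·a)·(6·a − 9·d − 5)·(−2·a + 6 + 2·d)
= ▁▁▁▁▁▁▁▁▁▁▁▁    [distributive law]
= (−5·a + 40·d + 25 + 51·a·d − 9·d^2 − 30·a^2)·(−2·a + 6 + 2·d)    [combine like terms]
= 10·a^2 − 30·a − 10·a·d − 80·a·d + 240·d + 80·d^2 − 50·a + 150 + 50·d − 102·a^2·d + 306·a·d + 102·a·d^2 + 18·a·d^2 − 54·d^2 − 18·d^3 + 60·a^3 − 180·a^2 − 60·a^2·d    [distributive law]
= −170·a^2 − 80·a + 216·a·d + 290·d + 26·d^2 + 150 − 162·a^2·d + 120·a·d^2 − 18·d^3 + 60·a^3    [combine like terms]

After distributive law, the bracketed line is:

(−30·a + 45·d + 25 + 6·a·d − 9·d^2 − 5·d − 30·a^2 + 45·a·d + 25·a)·(−2·a + 6 + 2·d)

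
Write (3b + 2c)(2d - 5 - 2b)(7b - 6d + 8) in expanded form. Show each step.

78b^2d - 36bd^2 + 138bd - 153b^2 - 120b - 42b^3 + 52bcd - 24cd^2 + 92cd - 102bc - 80c - 28b^2c

(3b + 2c)(2d - 5 - 2b)(7b - 6d + 8)
= (6bd - 15b - 6b^2 + 4cd - 10c - 4bc)(7b - 6d + 8)    [distributive law]
= 42b^2d - 36bd^2 + 48bd - 105b^2 + 90bd - 120b - 42b^3 + 36b^2d - 48b^2 + 28bcd - 24cd^2 + 32cd - 70bc + 60cd - 80c - 28b^2c + 24bcd - 32bc    [distributive law]
= 78b^2d - 36bd^2 + 138bd - 153b^2 - 120b - 42b^3 + 52bcd - 24cd^2 + 92cd - 102bc - 80c - 28b^2c    [combine like terms]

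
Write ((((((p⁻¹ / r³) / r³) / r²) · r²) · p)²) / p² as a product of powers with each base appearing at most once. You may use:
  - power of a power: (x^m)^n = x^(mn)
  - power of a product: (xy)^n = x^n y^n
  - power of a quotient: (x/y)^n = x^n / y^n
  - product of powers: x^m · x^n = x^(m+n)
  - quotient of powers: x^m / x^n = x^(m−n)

p⁻²·r⁻¹²

((((((p⁻¹ / r³) / r³) / r²) · r²) · p)²) / p²
= ((((((p⁻¹ / r³) / r³) / r²) · r²)²) · (p²)) / p²    [power of a product]
= ((((((p⁻¹ / r³) / r³) / r²)²) · ((r²)²)) · (p²)) / p²    [power of a product]
= ((((((p⁻¹ / r³) / r³)²) / ((r²)²)) · ((r²)²)) · (p²)) / p²    [power of a quotient]
= ((((((p⁻¹ / r³)²) / ((r³)²)) / ((r²)²)) · ((r²)²)) · (p²)) / p²    [power of a quotient]
= (((((((p⁻¹)²) / ((r³)²)) / ((r³)²)) / ((r²)²)) · ((r²)²)) · (p²)) / p²    [power of a quotient]
= (((((p⁻² / ((r³)²)) / ((r³)²)) / ((r²)²)) · ((r²)²)) · (p²)) / p²    [power of a power]
= (((((p⁻² / r⁶) / ((r³)²)) / ((r²)²)) · ((r²)²)) · (p²)) / p²    [power of a power]
= (((((p⁻² / r⁶) / r⁶) / ((r²)²)) · ((r²)²)) · (p²)) / p²    [power of a power]
= (((((p⁻² / r⁶) / r⁶) / r⁴) · ((r²)²)) · (p²)) / p²    [power of a power]
= (((((p⁻² / r⁶) / r⁶) / r⁴) · r⁴) · (p²)) / p²    [power of a power]
= p⁻²·r⁻¹²    [quotient of powers; product of powers]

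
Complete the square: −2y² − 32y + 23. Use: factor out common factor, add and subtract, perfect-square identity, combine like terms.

−2y² − 32y + 23
= −2(y² + 16y) + 23    [factor out -2 from the y-terms]
= −2(y² + 16y + 64 − 64) + 23    [add and subtract 64 inside the bracket]
= −2(y + 8)² + 128 + 23    [perfect-square identity]
= −2(y + 8)² + 151    [combine constants]

−2(y + 8)² + 151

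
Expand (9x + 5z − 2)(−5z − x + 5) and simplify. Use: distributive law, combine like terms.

(9x + 5z − 2)(−5z − x + 5)
= −45xz − 9x^2 + 45x − 25z^2 − 5xz + 25z + 10z + 2x − 10    [distributive law]
= −50xz − 9x^2 + 47x − 25z^2 + 35z − 10    [combine like terms]

−50xz − 9x^2 + 47x − 25z^2 + 35z − 10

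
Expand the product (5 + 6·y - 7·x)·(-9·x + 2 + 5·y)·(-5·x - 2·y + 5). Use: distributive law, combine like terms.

610·x² - 512·x·y - 345·x + 165·y + 50 + 76·y² + 319·x²·y + 28·x·y² - 60·y³ - 315·x³

(5 + 6·y - 7·x)·(-9·x + 2 + 5·y)·(-5·x - 2·y + 5)
= (-45·x + 10 + 25·y - 54·x·y + 12·y + 30·y² + 63·x² - 14·x - 35·x·y)·(-5·x - 2·y + 5)    [distributive law]
= (-59·x + 10 + 37·y - 89·x·y + 30·y² + 63·x²)·(-5·x - 2·y + 5)    [combine like terms]
= 295·x² + 118·x·y - 295·x - 50·x - 20·y + 50 - 185·x·y - 74·y² + 185·y + 445·x²·y + 178·x·y² - 445·x·y - 150·x·y² - 60·y³ + 150·y² - 315·x³ - 126·x²·y + 315·x²    [distributive law]
= 610·x² - 512·x·y - 345·x + 165·y + 50 + 76·y² + 319·x²·y + 28·x·y² - 60·y³ - 315·x³    [combine like terms]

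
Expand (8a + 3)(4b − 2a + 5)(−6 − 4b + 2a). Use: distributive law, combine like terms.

−304ab − 128ab² + 128a²b + 164a² − 32a³ − 174a − 132b − 48b² − 90

(8a + 3)(4b − 2a + 5)(−6 − 4b + 2a)
= (32ab − 16a² + 40a + 12b − 6a + 15)(−6 − 4b + 2a)    [distributive law]
= (32ab − 16a² + 34a + 12b + 15)(−6 − 4b + 2a)    [combine like terms]
= −192ab − 128ab² + 64a²b + 96a² + 64a²b − 32a³ − 204a − 136ab + 68a² − 72b − 48b² + 24ab − 90 − 60b + 30a    [distributive law]
= −304ab − 128ab² + 128a²b + 164a² − 32a³ − 174a − 132b − 48b² − 90    [combine like terms]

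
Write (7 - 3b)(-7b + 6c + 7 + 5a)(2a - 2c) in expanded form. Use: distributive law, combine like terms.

-140ab + 140bc + 14ac - 84c² + 98a - 98c + 70a² + 42ab² - 42b²c - 6abc + 36bc² - 30a²b

(7 - 3b)(-7b + 6c + 7 + 5a)(2a - 2c)
= (-49b + 42c + 49 + 35a + 21b² - 18bc - 21b - 15ab)(2a - 2c)    [distributive law]
= (-70b + 42c + 49 + 35a + 21b² - 18bc - 15ab)(2a - 2c)    [combine like terms]
= -140ab + 140bc + 84ac - 84c² + 98a - 98c + 70a² - 70ac + 42ab² - 42b²c - 36abc + 36bc² - 30a²b + 30abc    [distributive law]
= -140ab + 140bc + 14ac - 84c² + 98a - 98c + 70a² + 42ab² - 42b²c - 6abc + 36bc² - 30a²b    [combine like terms]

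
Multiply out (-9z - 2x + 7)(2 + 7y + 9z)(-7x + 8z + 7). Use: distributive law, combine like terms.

-473xz - 207z^2 + 427z + 329xyz - 504yz^2 - 49yz + 423xz^2 - 648z^3 + 28x^2 - 126x + 98x^2y - 441xy + 126x^2z + 98 + 343y

(-9z - 2x + 7)(2 + 7y + 9z)(-7x + 8z + 7)
= (-18z - 63yz - 81z^2 - 4x - 14xy - 18xz + 14 + 49y + 63z)(-7x + 8z + 7)    [distributive law]
= (45z - 63yz - 81z^2 - 4x - 14xy - 18xz + 14 + 49y)(-7x + 8z + 7)    [combine like terms]
= -315xz + 360z^2 + 315z + 441xyz - 504yz^2 - 441yz + 567xz^2 - 648z^3 - 567z^2 + 28x^2 - 32xz - 28x + 98x^2y - 112xyz - 98xy + 126x^2z - 144xz^2 - 126xz - 98x + 112z + 98 - 343xy + 392yz + 343y    [distributive law]
= -473xz - 207z^2 + 427z + 329xyz - 504yz^2 - 49yz + 423xz^2 - 648z^3 + 28x^2 - 126x + 98x^2y - 441xy + 126x^2z + 98 + 343y    [combine like terms]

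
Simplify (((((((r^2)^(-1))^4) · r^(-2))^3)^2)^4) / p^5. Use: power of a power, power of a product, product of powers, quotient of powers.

p^(-5)r^(-240)

(((((((r^2)^(-1))^4) · r^(-2))^3)^2)^4) / p^5
= ((((((r^2)^(-1))^4) · r^(-2))^3)^8) / p^5    [power of a power]
= (((((r^2)^(-1))^4) · r^(-2))^24) / p^5    [power of a power]
= (((((r^2)^(-1))^4)^24) · ((r^(-2))^24)) / p^5    [power of a product]
= ((((r^2)^(-1))^96) · ((r^(-2))^24)) / p^5    [power of a power]
= (((r^2)^(-96)) · ((r^(-2))^24)) / p^5    [power of a power]
= (r^(-192) · ((r^(-2))^24)) / p^5    [power of a power]
= (r^(-192) · r^(-48)) / p^5    [power of a power]
= r^(-240) / p^5    [product of powers]
= p^(-5)r^(-240)    [quotient of powers]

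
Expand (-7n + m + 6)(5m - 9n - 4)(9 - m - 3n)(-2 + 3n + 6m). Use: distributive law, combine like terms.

698mn + 2388mn² - 2689m²n + 501m²n² + 159m³n - 927mn³ - 1776n² + 2313n³ - 567n⁴ - 324n + 1510m² + 124m³ - 30m⁴ - 1812m + 432

(-7n + m + 6)(5m - 9n - 4)(9 - m - 3n)(-2 + 3n + 6m)
= (-35mn + 63n² + 28n + 5m² - 9mn - 4m + 30m - 54n - 24)(9 - m - 3n)(-2 + 3n + 6m)    [distributive law]
= (-44mn + 63n² - 26n + 5m² + 26m - 24)(9 - m - 3n)(-2 + 3n + 6m)    [combine like terms]
= (-396mn + 44m²n + 132mn² + 567n² - 63mn² - 189n³ - 234n + 26mn + 78n² + 45m² - 5m³ - 15m²n + 234m - 26m² - 78mn - 216 + 24m + 72n)(-2 + 3n + 6m)    [distributive law]
= (-448mn + 29m²n + 69mn² + 645n² - 189n³ - 162n + 19m² - 5m³ + 258m - 216)(-2 + 3n + 6m)    [combine like terms]
= 896mn - 1344mn² - 2688m²n - 58m²n + 87m²n² + 174m³n - 138mn² + 207mn³ + 414m²n² - 1290n² + 1935n³ + 3870mn² + 378n³ - 567n⁴ - 1134mn³ + 324n - 486n² - 972mn - 38m² + 57m²n + 114m³ + 10m³ - 15m³n - 30m⁴ - 516m + 774mn + 1548m² + 432 - 648n - 1296m    [distributive law]
= 698mn + 2388mn² - 2689m²n + 501m²n² + 159m³n - 927mn³ - 1776n² + 2313n³ - 567n⁴ - 324n + 1510m² + 124m³ - 30m⁴ - 1812m + 432    [combine like terms]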